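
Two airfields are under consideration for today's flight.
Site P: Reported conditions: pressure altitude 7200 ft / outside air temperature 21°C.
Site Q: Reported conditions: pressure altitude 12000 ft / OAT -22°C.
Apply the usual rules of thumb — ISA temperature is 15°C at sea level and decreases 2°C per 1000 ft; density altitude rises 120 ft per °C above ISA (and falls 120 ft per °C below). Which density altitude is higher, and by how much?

Site P: ISA temp = 0.6°C, deviation +20.4°C, DA = 7200 + 120 × 20.4 = 9648 ft.
Site Q: ISA temp = -9°C, deviation -13°C, DA = 12000 + 120 × (-13) = 10440 ft.
Site Q is higher by 10440 − 9648 = 792 ft.

Site Q by 792 ft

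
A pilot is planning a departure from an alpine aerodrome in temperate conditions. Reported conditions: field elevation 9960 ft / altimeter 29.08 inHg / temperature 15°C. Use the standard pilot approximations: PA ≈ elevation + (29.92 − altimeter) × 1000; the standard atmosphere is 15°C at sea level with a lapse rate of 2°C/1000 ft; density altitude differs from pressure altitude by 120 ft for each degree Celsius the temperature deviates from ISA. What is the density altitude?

Pressure altitude = 9960 + (29.92 − 29.08) × 1000 = 9960 + (+840) = 10800 ft.
ISA temperature at 10800 ft = 15 − 2 × (10800/1000) = -6.6°C.
ISA deviation = 15 − (-6.6) = +21.6°C.
Density altitude = 10800 + 120 × (21.6) = 13392 ft.

13392 ft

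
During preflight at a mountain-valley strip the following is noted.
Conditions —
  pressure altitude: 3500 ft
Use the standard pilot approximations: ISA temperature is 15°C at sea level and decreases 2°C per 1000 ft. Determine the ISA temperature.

8°C

ISA temperature = 15 − 2 × (3500/1000) = 15 − 7 = 8°C.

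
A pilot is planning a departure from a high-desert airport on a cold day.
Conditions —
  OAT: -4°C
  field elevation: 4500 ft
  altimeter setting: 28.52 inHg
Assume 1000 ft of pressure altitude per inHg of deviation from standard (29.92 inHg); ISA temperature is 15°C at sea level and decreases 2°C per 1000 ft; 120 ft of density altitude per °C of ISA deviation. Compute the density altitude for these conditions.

5036 ft

Pressure altitude = 4500 + (29.92 − 28.52) × 1000 = 4500 + (+1400) = 5900 ft.
ISA temperature at 5900 ft = 15 − 2 × (5900/1000) = 3.2°C.
ISA deviation = -4 − 3.2 = -7.2°C.
Density altitude = 5900 + 120 × (-7.2) = 5036 ft.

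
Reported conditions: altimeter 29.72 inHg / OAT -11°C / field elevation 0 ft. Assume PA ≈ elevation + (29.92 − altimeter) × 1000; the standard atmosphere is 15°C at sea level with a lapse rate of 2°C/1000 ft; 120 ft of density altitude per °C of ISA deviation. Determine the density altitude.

Pressure altitude = 0 + (29.92 − 29.72) × 1000 = 0 + (+200) = 200 ft.
ISA temperature at 200 ft = 15 − 2 × (200/1000) = 14.6°C.
ISA deviation = -11 − 14.6 = -25.6°C.
Density altitude = 200 + 120 × (-25.6) = -2872 ft.

-2872 ft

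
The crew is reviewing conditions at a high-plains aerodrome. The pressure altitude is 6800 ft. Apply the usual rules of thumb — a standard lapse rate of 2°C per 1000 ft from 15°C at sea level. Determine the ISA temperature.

ISA temperature = 15 − 2 × (6800/1000) = 15 − 13.6 = 1.4°C.

1.4°C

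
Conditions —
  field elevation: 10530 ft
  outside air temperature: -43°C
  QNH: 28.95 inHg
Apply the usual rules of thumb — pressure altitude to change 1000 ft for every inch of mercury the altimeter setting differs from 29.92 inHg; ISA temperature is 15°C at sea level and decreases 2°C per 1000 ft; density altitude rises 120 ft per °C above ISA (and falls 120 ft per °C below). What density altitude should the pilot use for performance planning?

7300 ft

Pressure altitude = 10530 + (29.92 − 28.95) × 1000 = 10530 + (+970) = 11500 ft.
ISA temperature at 11500 ft = 15 − 2 × (11500/1000) = -8°C.
ISA deviation = -43 − (-8) = -35°C.
Density altitude = 11500 + 120 × (-35) = 7300 ft.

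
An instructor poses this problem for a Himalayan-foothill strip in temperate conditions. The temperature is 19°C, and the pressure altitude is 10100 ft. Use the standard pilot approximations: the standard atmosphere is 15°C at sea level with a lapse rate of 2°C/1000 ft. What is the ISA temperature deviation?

ISA temperature at 10100 ft = 15 − 2 × (10100/1000) = -5.2°C.
Deviation = OAT − ISA = 19 − (-5.2) = +24.2°C.

ISA+24.2°C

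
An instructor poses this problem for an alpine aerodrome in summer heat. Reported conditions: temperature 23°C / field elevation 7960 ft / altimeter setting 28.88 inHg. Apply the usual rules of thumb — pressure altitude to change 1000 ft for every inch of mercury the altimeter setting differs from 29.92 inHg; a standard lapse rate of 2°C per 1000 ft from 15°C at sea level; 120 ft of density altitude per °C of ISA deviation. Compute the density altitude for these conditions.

12120 ft

Pressure altitude = 7960 + (29.92 − 28.88) × 1000 = 7960 + (+1040) = 9000 ft.
ISA temperature at 9000 ft = 15 − 2 × (9000/1000) = -3°C.
ISA deviation = 23 − (-3) = +26°C.
Density altitude = 9000 + 120 × (26) = 12120 ft.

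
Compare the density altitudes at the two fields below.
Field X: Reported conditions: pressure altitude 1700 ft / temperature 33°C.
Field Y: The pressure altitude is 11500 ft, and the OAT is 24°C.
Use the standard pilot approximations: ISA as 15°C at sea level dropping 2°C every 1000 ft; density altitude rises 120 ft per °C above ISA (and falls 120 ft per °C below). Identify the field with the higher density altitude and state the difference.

Field Y by 11072 ft

Field X: ISA temp = 11.6°C, deviation +21.4°C, DA = 1700 + 120 × 21.4 = 4268 ft.
Field Y: ISA temp = -8°C, deviation +32°C, DA = 11500 + 120 × 32 = 15340 ft.
Field Y is higher by 15340 − 4268 = 11072 ft.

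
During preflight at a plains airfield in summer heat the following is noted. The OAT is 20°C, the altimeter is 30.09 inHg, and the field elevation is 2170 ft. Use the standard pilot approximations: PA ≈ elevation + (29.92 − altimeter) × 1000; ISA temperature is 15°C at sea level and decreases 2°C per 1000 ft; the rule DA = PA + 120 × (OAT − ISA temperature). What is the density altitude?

3080 ft

Pressure altitude = 2170 + (29.92 − 30.09) × 1000 = 2170 + (-170) = 2000 ft.
ISA temperature at 2000 ft = 15 − 2 × (2000/1000) = 11°C.
ISA deviation = 20 − 11 = +9°C.
Density altitude = 2000 + 120 × (9) = 3080 ft.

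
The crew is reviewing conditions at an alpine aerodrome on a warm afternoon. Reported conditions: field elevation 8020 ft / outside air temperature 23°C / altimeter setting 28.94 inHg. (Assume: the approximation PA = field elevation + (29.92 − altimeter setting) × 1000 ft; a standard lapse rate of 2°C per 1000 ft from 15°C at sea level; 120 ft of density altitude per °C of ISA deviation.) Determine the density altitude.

Pressure altitude = 8020 + (29.92 − 28.94) × 1000 = 8020 + (+980) = 9000 ft.
ISA temperature at 9000 ft = 15 − 2 × (9000/1000) = -3°C.
ISA deviation = 23 − (-3) = +26°C.
Density altitude = 9000 + 120 × (26) = 12120 ft.

12120 ft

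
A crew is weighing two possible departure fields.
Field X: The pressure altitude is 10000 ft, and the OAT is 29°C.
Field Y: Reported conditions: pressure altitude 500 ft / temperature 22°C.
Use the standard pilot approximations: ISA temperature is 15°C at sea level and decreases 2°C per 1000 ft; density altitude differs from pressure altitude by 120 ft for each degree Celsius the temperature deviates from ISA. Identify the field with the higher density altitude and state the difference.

Field X: ISA temp = -5°C, deviation +34°C, DA = 10000 + 120 × 34 = 14080 ft.
Field Y: ISA temp = 14°C, deviation +8°C, DA = 500 + 120 × 8 = 1460 ft.
Field X is higher by 14080 − 1460 = 12620 ft.

Field X by 12620 ft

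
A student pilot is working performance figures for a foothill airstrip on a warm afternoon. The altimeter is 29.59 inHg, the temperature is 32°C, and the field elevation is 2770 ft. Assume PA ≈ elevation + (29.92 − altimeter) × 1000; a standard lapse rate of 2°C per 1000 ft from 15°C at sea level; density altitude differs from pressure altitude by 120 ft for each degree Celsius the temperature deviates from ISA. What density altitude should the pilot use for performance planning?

5884 ft

Pressure altitude = 2770 + (29.92 − 29.59) × 1000 = 2770 + (+330) = 3100 ft.
ISA temperature at 3100 ft = 15 − 2 × (3100/1000) = 8.8°C.
ISA deviation = 32 − 8.8 = +23.2°C.
Density altitude = 3100 + 120 × (23.2) = 5884 ft.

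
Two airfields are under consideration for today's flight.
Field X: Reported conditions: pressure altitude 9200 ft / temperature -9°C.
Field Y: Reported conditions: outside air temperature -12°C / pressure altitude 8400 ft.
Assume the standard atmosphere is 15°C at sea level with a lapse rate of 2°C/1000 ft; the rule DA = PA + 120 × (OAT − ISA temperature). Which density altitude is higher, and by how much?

Field X: ISA temp = -3.4°C, deviation -5.6°C, DA = 9200 + 120 × (-5.6) = 8528 ft.
Field Y: ISA temp = -1.8°C, deviation -10.2°C, DA = 8400 + 120 × (-10.2) = 7176 ft.
Field X is higher by 8528 − 7176 = 1352 ft.

Field X by 1352 ft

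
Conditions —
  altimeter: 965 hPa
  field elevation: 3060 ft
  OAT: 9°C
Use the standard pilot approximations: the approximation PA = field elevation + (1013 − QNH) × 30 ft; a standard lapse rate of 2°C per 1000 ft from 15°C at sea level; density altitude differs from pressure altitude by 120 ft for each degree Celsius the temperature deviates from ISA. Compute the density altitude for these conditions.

Pressure altitude = 3060 + (1013 − 965) × 30 = 3060 + (+1440) = 4500 ft.
ISA temperature at 4500 ft = 15 − 2 × (4500/1000) = 6°C.
ISA deviation = 9 − 6 = +3°C.
Density altitude = 4500 + 120 × (3) = 4860 ft.

4860 ft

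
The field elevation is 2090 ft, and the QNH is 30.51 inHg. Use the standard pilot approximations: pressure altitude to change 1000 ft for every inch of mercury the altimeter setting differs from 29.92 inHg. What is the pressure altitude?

Pressure correction = (29.92 − 30.51) × 1000 = -590 ft.
Pressure altitude = 2090 + (-590) = 1500 ft.

1500 ft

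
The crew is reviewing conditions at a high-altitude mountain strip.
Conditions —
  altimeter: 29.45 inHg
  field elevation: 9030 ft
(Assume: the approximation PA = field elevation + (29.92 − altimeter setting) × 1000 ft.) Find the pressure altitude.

Pressure correction = (29.92 − 29.45) × 1000 = +470 ft.
Pressure altitude = 9030 + (+470) = 9500 ft.

9500 ft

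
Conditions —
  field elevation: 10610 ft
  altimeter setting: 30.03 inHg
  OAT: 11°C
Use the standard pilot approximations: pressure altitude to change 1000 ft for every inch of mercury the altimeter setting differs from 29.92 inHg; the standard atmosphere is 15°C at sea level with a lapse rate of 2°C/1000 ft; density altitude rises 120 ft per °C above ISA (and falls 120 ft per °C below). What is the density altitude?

Pressure altitude = 10610 + (29.92 − 30.03) × 1000 = 10610 + (-110) = 10500 ft.
ISA temperature at 10500 ft = 15 − 2 × (10500/1000) = -6°C.
ISA deviation = 11 − (-6) = +17°C.
Density altitude = 10500 + 120 × (17) = 12540 ft.

12540 ft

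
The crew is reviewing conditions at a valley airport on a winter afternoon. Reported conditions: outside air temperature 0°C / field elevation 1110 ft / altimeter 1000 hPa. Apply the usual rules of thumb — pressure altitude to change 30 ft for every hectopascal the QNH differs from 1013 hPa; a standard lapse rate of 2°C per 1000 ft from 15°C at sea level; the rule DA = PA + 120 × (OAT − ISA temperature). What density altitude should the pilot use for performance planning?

60 ft

Pressure altitude = 1110 + (1013 − 1000) × 30 = 1110 + (+390) = 1500 ft.
ISA temperature at 1500 ft = 15 − 2 × (1500/1000) = 12°C.
ISA deviation = 0 − 12 = -12°C.
Density altitude = 1500 + 120 × (-12) = 60 ft.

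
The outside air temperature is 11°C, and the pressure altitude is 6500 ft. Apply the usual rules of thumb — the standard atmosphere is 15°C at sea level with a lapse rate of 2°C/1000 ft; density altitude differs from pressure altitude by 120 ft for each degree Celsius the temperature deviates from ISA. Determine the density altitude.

ISA temperature at 6500 ft = 15 − 2 × (6500/1000) = 2°C.
ISA deviation = 11 − 2 = +9°C.
Density altitude = 6500 + 120 × (9) = 6500 + (+1080) = 7580 ft.

7580 ft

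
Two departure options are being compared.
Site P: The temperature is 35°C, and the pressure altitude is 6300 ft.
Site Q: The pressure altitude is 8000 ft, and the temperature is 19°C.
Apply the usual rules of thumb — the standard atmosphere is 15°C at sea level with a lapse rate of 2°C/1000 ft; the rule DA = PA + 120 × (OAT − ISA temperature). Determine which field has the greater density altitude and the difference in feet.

Site P: ISA temp = 2.4°C, deviation +32.6°C, DA = 6300 + 120 × 32.6 = 10212 ft.
Site Q: ISA temp = -1°C, deviation +20°C, DA = 8000 + 120 × 20 = 10400 ft.
Site Q is higher by 10400 − 10212 = 188 ft.

Site Q by 188 ft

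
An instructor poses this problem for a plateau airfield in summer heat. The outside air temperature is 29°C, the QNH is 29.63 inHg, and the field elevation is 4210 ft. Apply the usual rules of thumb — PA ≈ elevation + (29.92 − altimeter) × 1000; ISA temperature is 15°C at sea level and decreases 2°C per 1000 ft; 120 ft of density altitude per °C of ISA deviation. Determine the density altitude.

7260 ft

Pressure altitude = 4210 + (29.92 − 29.63) × 1000 = 4210 + (+290) = 4500 ft.
ISA temperature at 4500 ft = 15 − 2 × (4500/1000) = 6°C.
ISA deviation = 29 − 6 = +23°C.
Density altitude = 4500 + 120 × (23) = 7260 ft.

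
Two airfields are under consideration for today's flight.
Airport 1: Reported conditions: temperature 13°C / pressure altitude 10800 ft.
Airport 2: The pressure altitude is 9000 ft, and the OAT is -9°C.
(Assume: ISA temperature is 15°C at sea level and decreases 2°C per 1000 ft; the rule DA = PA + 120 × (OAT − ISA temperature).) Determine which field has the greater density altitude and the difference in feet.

Airport 1 by 4872 ft

Airport 1: ISA temp = -6.6°C, deviation +19.6°C, DA = 10800 + 120 × 19.6 = 13152 ft.
Airport 2: ISA temp = -3°C, deviation -6°C, DA = 9000 + 120 × (-6) = 8280 ft.
Airport 1 is higher by 13152 − 8280 = 4872 ft.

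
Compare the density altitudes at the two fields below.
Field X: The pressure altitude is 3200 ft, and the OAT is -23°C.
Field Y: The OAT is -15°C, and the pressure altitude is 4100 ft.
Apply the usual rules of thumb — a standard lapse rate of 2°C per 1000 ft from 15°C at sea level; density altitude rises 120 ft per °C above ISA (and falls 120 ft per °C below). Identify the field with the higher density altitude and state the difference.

Field Y by 2076 ft

Field X: ISA temp = 8.6°C, deviation -31.6°C, DA = 3200 + 120 × (-31.6) = -592 ft.
Field Y: ISA temp = 6.8°C, deviation -21.8°C, DA = 4100 + 120 × (-21.8) = 1484 ft.
Field Y is higher by 1484 − (-592) = 2076 ft.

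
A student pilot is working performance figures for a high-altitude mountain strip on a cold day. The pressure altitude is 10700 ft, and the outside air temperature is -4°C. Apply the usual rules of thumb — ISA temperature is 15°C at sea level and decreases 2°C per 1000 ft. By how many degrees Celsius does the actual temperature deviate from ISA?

ISA+2.4°C

ISA temperature at 10700 ft = 15 − 2 × (10700/1000) = -6.4°C.
Deviation = OAT − ISA = -4 − (-6.4) = +2.4°C.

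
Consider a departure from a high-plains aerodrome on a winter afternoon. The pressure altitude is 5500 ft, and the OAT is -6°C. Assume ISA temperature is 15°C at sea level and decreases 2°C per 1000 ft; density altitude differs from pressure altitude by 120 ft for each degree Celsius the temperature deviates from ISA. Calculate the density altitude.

ISA temperature at 5500 ft = 15 − 2 × (5500/1000) = 4°C.
ISA deviation = -6 − 4 = -10°C.
Density altitude = 5500 + 120 × (-10) = 5500 + (-1200) = 4300 ft.

4300 ft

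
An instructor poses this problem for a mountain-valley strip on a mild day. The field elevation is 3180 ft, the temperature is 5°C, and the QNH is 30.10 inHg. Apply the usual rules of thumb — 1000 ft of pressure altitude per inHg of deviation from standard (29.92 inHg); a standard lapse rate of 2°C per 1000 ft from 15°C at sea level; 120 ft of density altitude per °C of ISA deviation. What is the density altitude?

Pressure altitude = 3180 + (29.92 − 30.10) × 1000 = 3180 + (-180) = 3000 ft.
ISA temperature at 3000 ft = 15 − 2 × (3000/1000) = 9°C.
ISA deviation = 5 − 9 = -4°C.
Density altitude = 3000 + 120 × (-4) = 2520 ft.

2520 ft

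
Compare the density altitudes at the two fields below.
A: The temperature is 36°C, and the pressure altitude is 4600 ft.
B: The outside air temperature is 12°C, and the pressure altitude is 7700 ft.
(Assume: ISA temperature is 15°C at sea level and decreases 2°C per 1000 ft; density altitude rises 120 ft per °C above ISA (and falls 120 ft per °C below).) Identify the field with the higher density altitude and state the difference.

A: ISA temp = 5.8°C, deviation +30.2°C, DA = 4600 + 120 × 30.2 = 8224 ft.
B: ISA temp = -0.4°C, deviation +12.4°C, DA = 7700 + 120 × 12.4 = 9188 ft.
B is higher by 9188 − 8224 = 964 ft.

B by 964 ft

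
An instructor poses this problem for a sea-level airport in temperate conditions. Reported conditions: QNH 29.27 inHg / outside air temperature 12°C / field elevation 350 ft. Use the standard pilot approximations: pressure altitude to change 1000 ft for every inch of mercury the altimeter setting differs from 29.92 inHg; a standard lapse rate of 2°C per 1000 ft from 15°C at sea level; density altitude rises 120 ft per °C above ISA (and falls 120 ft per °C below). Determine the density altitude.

Pressure altitude = 350 + (29.92 − 29.27) × 1000 = 350 + (+650) = 1000 ft.
ISA temperature at 1000 ft = 15 − 2 × (1000/1000) = 13°C.
ISA deviation = 12 − 13 = -1°C.
Density altitude = 1000 + 120 × (-1) = 880 ft.

880 ft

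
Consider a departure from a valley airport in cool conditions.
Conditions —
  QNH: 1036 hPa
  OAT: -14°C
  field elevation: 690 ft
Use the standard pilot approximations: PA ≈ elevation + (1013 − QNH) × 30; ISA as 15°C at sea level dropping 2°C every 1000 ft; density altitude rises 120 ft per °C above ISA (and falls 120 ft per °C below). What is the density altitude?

Pressure altitude = 690 + (1013 − 1036) × 30 = 690 + (-690) = 0 ft.
ISA temperature at 0 ft = 15 − 2 × (0/1000) = 15°C.
ISA deviation = -14 − 15 = -29°C.
Density altitude = 0 + 120 × (-29) = -3480 ft.

-3480 ft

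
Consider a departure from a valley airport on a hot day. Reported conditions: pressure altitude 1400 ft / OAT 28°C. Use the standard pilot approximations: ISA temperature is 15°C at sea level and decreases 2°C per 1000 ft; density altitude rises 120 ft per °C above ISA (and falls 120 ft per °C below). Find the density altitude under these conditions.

ISA temperature at 1400 ft = 15 − 2 × (1400/1000) = 12.2°C.
ISA deviation = 28 − 12.2 = +15.8°C.
Density altitude = 1400 + 120 × (15.8) = 1400 + (+1896) = 3296 ft.

3296 ft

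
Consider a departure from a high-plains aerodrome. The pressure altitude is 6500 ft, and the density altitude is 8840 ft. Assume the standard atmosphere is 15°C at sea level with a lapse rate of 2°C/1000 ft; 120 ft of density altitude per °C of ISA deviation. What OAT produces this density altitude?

Density altitude − pressure altitude = 8840 − 6500 = +2340 ft.
At 120 ft/°C that is an ISA deviation of 2340/120 = +19.5°C.
ISA temperature at 6500 ft = 15 − 2 × (6500/1000) = 2°C.
OAT = ISA + deviation = 2 + (+19.5) = 21.5°C.

21.5°C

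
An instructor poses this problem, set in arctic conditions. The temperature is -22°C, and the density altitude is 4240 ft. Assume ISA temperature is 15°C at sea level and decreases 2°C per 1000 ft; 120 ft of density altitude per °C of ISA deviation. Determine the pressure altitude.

7000 ft

DA = PA + 120 × (OAT − (15 − 2·PA/1000)) = PA + 120·OAT − 1800 + 0.24·PA = 1.24·PA + 120·OAT − 1800.
So 1.24·PA = 4240 − 120 × (-22) + 1800 = 8680.
PA = 8680 / 1.24 = 7000 ft.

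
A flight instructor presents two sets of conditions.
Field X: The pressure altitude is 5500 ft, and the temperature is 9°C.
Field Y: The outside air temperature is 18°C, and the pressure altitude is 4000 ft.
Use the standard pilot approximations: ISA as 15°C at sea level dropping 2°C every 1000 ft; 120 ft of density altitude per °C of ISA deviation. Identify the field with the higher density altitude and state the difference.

Field X by 780 ft

Field X: ISA temp = 4°C, deviation +5°C, DA = 5500 + 120 × 5 = 6100 ft.
Field Y: ISA temp = 7°C, deviation +11°C, DA = 4000 + 120 × 11 = 5320 ft.
Field X is higher by 6100 − 5320 = 780 ft.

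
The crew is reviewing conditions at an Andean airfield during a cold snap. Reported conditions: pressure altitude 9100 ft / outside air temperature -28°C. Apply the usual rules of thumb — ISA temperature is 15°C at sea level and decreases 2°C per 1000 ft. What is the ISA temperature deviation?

ISA temperature at 9100 ft = 15 − 2 × (9100/1000) = -3.2°C.
Deviation = OAT − ISA = -28 − (-3.2) = -24.8°C.

ISA-24.8°C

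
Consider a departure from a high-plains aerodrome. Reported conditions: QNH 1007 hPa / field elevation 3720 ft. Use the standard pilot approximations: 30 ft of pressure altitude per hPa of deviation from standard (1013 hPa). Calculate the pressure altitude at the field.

Pressure correction = (1013 − 1007) × 30 = +180 ft.
Pressure altitude = 3720 + (+180) = 3900 ft.

3900 ft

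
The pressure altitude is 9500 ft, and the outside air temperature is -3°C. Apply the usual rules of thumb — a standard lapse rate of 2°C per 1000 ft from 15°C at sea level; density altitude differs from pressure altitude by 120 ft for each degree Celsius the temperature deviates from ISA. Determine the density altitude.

9620 ft

ISA temperature at 9500 ft = 15 − 2 × (9500/1000) = -4°C.
ISA deviation = -3 − (-4) = +1°C.
Density altitude = 9500 + 120 × (1) = 9500 + (+120) = 9620 ft.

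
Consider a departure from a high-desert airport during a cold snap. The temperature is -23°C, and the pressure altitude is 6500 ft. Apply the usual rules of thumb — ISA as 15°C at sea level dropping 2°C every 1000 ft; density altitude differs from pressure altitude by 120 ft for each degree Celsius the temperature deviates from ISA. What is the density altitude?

3500 ft

ISA temperature at 6500 ft = 15 − 2 × (6500/1000) = 2°C.
ISA deviation = -23 − 2 = -25°C.
Density altitude = 6500 + 120 × (-25) = 6500 + (-3000) = 3500 ft.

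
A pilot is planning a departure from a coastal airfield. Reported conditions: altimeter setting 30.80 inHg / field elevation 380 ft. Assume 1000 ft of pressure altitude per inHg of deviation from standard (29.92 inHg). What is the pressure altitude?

-500 ft

Pressure correction = (29.92 − 30.80) × 1000 = -880 ft.
Pressure altitude = 380 + (-880) = -500 ft.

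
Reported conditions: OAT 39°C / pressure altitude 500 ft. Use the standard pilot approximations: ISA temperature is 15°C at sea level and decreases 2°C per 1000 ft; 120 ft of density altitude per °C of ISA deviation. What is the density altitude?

ISA temperature at 500 ft = 15 − 2 × (500/1000) = 14°C.
ISA deviation = 39 − 14 = +25°C.
Density altitude = 500 + 120 × (25) = 500 + (+3000) = 3500 ft.

3500 ft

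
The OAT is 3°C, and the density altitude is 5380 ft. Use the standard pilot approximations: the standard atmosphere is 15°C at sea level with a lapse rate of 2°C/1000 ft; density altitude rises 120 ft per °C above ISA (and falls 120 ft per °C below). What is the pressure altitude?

5500 ft

DA = PA + 120 × (OAT − (15 − 2·PA/1000)) = PA + 120·OAT − 1800 + 0.24·PA = 1.24·PA + 120·OAT − 1800.
So 1.24·PA = 5380 − 120 × 3 + 1800 = 6820.
PA = 6820 / 1.24 = 5500 ft.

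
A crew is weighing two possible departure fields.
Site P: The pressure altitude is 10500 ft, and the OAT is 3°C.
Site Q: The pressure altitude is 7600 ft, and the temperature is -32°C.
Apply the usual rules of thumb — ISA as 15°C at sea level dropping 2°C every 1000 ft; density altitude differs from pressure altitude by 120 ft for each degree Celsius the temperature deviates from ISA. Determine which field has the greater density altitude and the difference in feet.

Site P by 7796 ft

Site P: ISA temp = -6°C, deviation +9°C, DA = 10500 + 120 × 9 = 11580 ft.
Site Q: ISA temp = -0.2°C, deviation -31.8°C, DA = 7600 + 120 × (-31.8) = 3784 ft.
Site P is higher by 11580 − 3784 = 7796 ft.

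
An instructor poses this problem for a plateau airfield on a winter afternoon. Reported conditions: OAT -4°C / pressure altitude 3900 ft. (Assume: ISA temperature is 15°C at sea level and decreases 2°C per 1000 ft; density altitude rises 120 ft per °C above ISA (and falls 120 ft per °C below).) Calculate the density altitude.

2556 ft

ISA temperature at 3900 ft = 15 − 2 × (3900/1000) = 7.2°C.
ISA deviation = -4 − 7.2 = -11.2°C.
Density altitude = 3900 + 120 × (-11.2) = 3900 + (-1344) = 2556 ft.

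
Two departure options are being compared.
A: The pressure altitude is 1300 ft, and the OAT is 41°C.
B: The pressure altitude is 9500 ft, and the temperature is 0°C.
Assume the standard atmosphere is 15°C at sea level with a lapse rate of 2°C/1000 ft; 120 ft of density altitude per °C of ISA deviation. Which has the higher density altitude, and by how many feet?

A: ISA temp = 12.4°C, deviation +28.6°C, DA = 1300 + 120 × 28.6 = 4732 ft.
B: ISA temp = -4°C, deviation +4°C, DA = 9500 + 120 × 4 = 9980 ft.
B is higher by 9980 − 4732 = 5248 ft.

B by 5248 ft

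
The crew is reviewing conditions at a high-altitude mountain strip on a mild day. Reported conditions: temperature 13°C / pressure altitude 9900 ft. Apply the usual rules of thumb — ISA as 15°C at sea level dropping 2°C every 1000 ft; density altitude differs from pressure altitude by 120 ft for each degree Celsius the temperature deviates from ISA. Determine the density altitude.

ISA temperature at 9900 ft = 15 − 2 × (9900/1000) = -4.8°C.
ISA deviation = 13 − (-4.8) = +17.8°C.
Density altitude = 9900 + 120 × (17.8) = 9900 + (+2136) = 12036 ft.

12036 ft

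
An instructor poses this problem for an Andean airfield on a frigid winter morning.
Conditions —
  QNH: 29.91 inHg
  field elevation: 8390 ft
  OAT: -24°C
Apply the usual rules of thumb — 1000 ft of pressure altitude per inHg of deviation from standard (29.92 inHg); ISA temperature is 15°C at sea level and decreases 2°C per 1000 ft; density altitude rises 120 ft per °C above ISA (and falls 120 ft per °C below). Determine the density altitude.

Pressure altitude = 8390 + (29.92 − 29.91) × 1000 = 8390 + (+10) = 8400 ft.
ISA temperature at 8400 ft = 15 − 2 × (8400/1000) = -1.8°C.
ISA deviation = -24 − (-1.8) = -22.2°C.
Density altitude = 8400 + 120 × (-22.2) = 5736 ft.

5736 ft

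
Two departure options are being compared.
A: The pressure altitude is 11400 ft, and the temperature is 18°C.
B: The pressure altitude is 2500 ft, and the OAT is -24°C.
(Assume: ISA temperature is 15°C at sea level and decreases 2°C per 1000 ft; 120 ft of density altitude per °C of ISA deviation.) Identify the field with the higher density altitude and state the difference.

A: ISA temp = -7.8°C, deviation +25.8°C, DA = 11400 + 120 × 25.8 = 14496 ft.
B: ISA temp = 10°C, deviation -34°C, DA = 2500 + 120 × (-34) = -1580 ft.
A is higher by 14496 − (-1580) = 16076 ft.

A by 16076 ft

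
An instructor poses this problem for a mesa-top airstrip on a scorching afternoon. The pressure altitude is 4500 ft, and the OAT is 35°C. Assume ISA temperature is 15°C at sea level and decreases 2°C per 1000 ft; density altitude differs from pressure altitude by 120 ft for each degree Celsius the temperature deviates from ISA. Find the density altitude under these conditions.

7980 ft

ISA temperature at 4500 ft = 15 − 2 × (4500/1000) = 6°C.
ISA deviation = 35 − 6 = +29°C.
Density altitude = 4500 + 120 × (29) = 4500 + (+3480) = 7980 ft.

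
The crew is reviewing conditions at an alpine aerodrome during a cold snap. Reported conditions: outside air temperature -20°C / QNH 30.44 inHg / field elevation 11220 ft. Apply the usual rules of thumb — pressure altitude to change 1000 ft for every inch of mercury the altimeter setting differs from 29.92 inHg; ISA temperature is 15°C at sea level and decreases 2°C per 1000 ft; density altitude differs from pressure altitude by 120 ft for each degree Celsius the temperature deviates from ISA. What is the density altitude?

9068 ft

Pressure altitude = 11220 + (29.92 − 30.44) × 1000 = 11220 + (-520) = 10700 ft.
ISA temperature at 10700 ft = 15 − 2 × (10700/1000) = -6.4°C.
ISA deviation = -20 − (-6.4) = -13.6°C.
Density altitude = 10700 + 120 × (-13.6) = 9068 ft.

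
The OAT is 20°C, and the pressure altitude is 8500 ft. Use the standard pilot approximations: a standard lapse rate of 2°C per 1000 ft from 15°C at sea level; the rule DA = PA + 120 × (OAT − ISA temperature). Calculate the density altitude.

ISA temperature at 8500 ft = 15 − 2 × (8500/1000) = -2°C.
ISA deviation = 20 − (-2) = +22°C.
Density altitude = 8500 + 120 × (22) = 8500 + (+2640) = 11140 ft.

11140 ft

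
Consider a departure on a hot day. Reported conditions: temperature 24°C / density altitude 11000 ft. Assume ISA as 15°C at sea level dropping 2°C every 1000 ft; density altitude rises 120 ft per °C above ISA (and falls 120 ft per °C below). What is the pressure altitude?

DA = PA + 120 × (OAT − (15 − 2·PA/1000)) = PA + 120·OAT − 1800 + 0.24·PA = 1.24·PA + 120·OAT − 1800.
So 1.24·PA = 11000 − 120 × 24 + 1800 = 9920.
PA = 9920 / 1.24 = 8000 ft.

8000 ft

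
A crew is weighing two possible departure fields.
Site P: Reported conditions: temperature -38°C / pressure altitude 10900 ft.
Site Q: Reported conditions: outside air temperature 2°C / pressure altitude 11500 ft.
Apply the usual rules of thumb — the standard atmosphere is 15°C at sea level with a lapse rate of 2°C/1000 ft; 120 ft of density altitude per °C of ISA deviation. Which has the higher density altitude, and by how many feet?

Site P: ISA temp = -6.8°C, deviation -31.2°C, DA = 10900 + 120 × (-31.2) = 7156 ft.
Site Q: ISA temp = -8°C, deviation +10°C, DA = 11500 + 120 × 10 = 12700 ft.
Site Q is higher by 12700 − 7156 = 5544 ft.

Site Q by 5544 ft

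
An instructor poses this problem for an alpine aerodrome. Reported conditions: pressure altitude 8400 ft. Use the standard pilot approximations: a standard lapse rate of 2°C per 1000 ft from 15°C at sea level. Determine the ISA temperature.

ISA temperature = 15 − 2 × (8400/1000) = 15 − 16.8 = -1.8°C.

-1.8°C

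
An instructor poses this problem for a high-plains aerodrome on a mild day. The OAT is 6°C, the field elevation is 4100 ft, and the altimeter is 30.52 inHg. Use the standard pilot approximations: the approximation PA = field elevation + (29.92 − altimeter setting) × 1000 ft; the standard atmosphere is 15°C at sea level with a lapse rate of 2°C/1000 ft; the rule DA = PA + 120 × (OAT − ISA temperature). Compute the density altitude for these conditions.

Pressure altitude = 4100 + (29.92 − 30.52) × 1000 = 4100 + (-600) = 3500 ft.
ISA temperature at 3500 ft = 15 − 2 × (3500/1000) = 8°C.
ISA deviation = 6 − 8 = -2°C.
Density altitude = 3500 + 120 × (-2) = 3260 ft.

3260 ft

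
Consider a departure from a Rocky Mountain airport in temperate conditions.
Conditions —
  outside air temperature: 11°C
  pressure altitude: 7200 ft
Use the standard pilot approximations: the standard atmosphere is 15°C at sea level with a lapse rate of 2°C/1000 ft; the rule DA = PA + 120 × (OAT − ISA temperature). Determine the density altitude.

ISA temperature at 7200 ft = 15 − 2 × (7200/1000) = 0.6°C.
ISA deviation = 11 − 0.6 = +10.4°C.
Density altitude = 7200 + 120 × (10.4) = 7200 + (+1248) = 8448 ft.

8448 ft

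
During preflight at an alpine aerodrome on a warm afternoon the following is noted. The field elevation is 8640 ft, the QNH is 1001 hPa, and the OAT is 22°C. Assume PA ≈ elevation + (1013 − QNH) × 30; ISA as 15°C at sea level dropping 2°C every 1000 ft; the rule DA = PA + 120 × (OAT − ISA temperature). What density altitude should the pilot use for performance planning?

12000 ft

Pressure altitude = 8640 + (1013 − 1001) × 30 = 8640 + (+360) = 9000 ft.
ISA temperature at 9000 ft = 15 − 2 × (9000/1000) = -3°C.
ISA deviation = 22 − (-3) = +25°C.
Density altitude = 9000 + 120 × (25) = 12000 ft.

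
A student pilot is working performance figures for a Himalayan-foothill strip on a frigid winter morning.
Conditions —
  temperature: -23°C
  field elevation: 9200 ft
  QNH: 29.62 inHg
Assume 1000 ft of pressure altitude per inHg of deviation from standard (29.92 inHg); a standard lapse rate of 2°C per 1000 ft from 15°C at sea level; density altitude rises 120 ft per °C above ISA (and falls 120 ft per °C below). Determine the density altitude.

7220 ft

Pressure altitude = 9200 + (29.92 − 29.62) × 1000 = 9200 + (+300) = 9500 ft.
ISA temperature at 9500 ft = 15 − 2 × (9500/1000) = -4°C.
ISA deviation = -23 − (-4) = -19°C.
Density altitude = 9500 + 120 × (-19) = 7220 ft.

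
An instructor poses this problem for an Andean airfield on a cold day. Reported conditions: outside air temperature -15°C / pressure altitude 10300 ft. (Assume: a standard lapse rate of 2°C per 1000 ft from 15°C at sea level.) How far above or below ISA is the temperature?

ISA-9.4°C

ISA temperature at 10300 ft = 15 − 2 × (10300/1000) = -5.6°C.
Deviation = OAT − ISA = -15 − (-5.6) = -9.4°C.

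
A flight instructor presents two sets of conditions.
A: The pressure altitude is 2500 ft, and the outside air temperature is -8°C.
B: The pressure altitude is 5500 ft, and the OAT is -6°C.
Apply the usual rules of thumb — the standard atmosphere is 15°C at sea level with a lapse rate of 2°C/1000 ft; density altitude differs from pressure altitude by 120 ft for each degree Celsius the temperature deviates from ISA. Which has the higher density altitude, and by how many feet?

A: ISA temp = 10°C, deviation -18°C, DA = 2500 + 120 × (-18) = 340 ft.
B: ISA temp = 4°C, deviation -10°C, DA = 5500 + 120 × (-10) = 4300 ft.
B is higher by 4300 − 340 = 3960 ft.

B by 3960 ft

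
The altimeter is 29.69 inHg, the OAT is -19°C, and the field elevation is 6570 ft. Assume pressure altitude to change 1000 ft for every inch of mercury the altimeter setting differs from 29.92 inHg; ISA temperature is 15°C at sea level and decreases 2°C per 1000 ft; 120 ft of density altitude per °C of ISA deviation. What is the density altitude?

Pressure altitude = 6570 + (29.92 − 29.69) × 1000 = 6570 + (+230) = 6800 ft.
ISA temperature at 6800 ft = 15 − 2 × (6800/1000) = 1.4°C.
ISA deviation = -19 − 1.4 = -20.4°C.
Density altitude = 6800 + 120 × (-20.4) = 4352 ft.

4352 ft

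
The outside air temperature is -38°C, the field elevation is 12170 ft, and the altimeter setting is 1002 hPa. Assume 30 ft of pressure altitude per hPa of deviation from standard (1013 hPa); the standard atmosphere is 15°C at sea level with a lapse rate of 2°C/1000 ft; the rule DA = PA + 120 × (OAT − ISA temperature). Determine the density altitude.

Pressure altitude = 12170 + (1013 − 1002) × 30 = 12170 + (+330) = 12500 ft.
ISA temperature at 12500 ft = 15 − 2 × (12500/1000) = -10°C.
ISA deviation = -38 − (-10) = -28°C.
Density altitude = 12500 + 120 × (-28) = 9140 ft.

9140 ft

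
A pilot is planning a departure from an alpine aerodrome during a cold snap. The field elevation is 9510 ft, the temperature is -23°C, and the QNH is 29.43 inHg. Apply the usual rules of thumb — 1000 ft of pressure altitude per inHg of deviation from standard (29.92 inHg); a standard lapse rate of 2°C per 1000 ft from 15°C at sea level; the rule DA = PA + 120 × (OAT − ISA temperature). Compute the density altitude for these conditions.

Pressure altitude = 9510 + (29.92 − 29.43) × 1000 = 9510 + (+490) = 10000 ft.
ISA temperature at 10000 ft = 15 − 2 × (10000/1000) = -5°C.
ISA deviation = -23 − (-5) = -18°C.
Density altitude = 10000 + 120 × (-18) = 7840 ft.

7840 ft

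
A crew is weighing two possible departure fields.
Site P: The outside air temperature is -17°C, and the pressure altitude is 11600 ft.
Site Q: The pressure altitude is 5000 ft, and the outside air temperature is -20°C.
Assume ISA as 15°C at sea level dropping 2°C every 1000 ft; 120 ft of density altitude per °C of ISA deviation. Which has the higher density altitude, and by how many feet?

Site P by 8544 ft

Site P: ISA temp = -8.2°C, deviation -8.8°C, DA = 11600 + 120 × (-8.8) = 10544 ft.
Site Q: ISA temp = 5°C, deviation -25°C, DA = 5000 + 120 × (-25) = 2000 ft.
Site P is higher by 10544 − 2000 = 8544 ft.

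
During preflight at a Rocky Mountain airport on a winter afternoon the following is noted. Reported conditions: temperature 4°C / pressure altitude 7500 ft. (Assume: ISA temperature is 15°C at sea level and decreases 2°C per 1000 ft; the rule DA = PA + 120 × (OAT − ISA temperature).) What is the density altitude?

ISA temperature at 7500 ft = 15 − 2 × (7500/1000) = 0°C.
ISA deviation = 4 − 0 = +4°C.
Density altitude = 7500 + 120 × (4) = 7500 + (+480) = 7980 ft.

7980 ft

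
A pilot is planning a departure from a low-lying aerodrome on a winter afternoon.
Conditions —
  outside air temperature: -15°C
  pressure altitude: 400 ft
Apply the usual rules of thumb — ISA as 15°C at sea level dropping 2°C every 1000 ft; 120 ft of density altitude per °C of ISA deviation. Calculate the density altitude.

-3104 ft

ISA temperature at 400 ft = 15 − 2 × (400/1000) = 14.2°C.
ISA deviation = -15 − 14.2 = -29.2°C.
Density altitude = 400 + 120 × (-29.2) = 400 + (-3504) = -3104 ft.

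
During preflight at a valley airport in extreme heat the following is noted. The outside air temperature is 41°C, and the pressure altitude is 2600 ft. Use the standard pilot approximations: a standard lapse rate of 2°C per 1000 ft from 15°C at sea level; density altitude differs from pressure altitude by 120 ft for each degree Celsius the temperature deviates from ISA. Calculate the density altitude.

6344 ft

ISA temperature at 2600 ft = 15 − 2 × (2600/1000) = 9.8°C.
ISA deviation = 41 − 9.8 = +31.2°C.
Density altitude = 2600 + 120 × (31.2) = 2600 + (+3744) = 6344 ft.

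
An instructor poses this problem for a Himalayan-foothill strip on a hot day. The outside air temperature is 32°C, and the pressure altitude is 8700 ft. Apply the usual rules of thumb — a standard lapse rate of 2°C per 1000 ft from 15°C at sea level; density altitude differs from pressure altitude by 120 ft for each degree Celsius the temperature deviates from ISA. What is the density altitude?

ISA temperature at 8700 ft = 15 − 2 × (8700/1000) = -2.4°C.
ISA deviation = 32 − (-2.4) = +34.4°C.
Density altitude = 8700 + 120 × (34.4) = 8700 + (+4128) = 12828 ft.

12828 ft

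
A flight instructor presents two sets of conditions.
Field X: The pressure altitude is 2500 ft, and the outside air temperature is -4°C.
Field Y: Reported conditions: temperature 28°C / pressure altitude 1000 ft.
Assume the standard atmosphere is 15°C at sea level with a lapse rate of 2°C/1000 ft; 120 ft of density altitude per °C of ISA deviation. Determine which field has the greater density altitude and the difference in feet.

Field Y by 1980 ft

Field X: ISA temp = 10°C, deviation -14°C, DA = 2500 + 120 × (-14) = 820 ft.
Field Y: ISA temp = 13°C, deviation +15°C, DA = 1000 + 120 × 15 = 2800 ft.
Field Y is higher by 2800 − 820 = 1980 ft.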